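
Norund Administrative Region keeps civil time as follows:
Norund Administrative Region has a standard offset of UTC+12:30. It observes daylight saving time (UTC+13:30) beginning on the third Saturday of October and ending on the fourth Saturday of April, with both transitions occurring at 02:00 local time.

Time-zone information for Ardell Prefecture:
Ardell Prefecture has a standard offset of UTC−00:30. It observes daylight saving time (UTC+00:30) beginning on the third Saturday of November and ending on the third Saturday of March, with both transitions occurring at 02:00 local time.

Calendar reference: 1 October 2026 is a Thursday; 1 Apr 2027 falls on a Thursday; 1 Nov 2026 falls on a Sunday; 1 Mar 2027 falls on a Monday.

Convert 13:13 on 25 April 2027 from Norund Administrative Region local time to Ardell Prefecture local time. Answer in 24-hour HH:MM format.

00:13

1 October 2026 is a Thursday, so the first Saturday is October 3 and the third is October 17.
1 April 2027 is a Thursday, so the first Saturday is April 3 and the fourth is April 24.
25 April 2027 does not fall between 17 October 2026 and 24 April 2027, so daylight saving is not in effect and Norund Administrative Region is at UTC+12:30.
13:13 Norund Administrative Region − 12h30m = 00:43 UTC.
1 November 2026 is a Sunday, so the first Saturday is November 7 and the third is November 21.
1 March 2027 is a Monday, so the first Saturday is March 6 and the third is March 20.
At the standard offset (UTC−00:30), 00:43 UTC − 0h30m = 00:13 Ardell Prefecture standard time.
The standard-time date in Ardell Prefecture, 25 April 2027, is outside the daylight-saving period (21 November 2026 – 20 March 2027), so Ardell Prefecture is on standard time, UTC−00:30.
00:43 UTC − 0h30m = 00:13 Ardell Prefecture.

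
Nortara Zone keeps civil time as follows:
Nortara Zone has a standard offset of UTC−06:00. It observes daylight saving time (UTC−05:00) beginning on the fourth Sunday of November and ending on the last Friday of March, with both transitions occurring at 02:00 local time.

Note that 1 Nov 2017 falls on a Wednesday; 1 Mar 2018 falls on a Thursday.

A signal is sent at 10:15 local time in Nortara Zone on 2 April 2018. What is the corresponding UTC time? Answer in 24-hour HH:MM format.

1 November 2017 is a Wednesday, so the first Sunday is November 5 and the fourth is November 26.
1 March 2018 is a Thursday, so Fridays fall on 2, 9, 16, 23, 30; the last is March 30.
2 April 2018 does not fall between 26 November 2017 and 30 March 2018, so daylight saving is not in effect and Nortara Zone is at UTC−06:00.
10:15 local + 6h = 16:15 UTC.

16:15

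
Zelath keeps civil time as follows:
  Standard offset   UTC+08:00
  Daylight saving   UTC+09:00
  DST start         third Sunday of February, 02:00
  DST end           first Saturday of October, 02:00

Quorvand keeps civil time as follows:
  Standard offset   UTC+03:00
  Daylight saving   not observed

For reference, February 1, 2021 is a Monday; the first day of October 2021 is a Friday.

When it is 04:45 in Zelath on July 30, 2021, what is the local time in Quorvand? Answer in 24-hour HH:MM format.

1 February 2021 is a Monday, so the first Sunday is February 7 and the third is February 21.
1 October 2021 is a Friday, so the first Saturday is October 2.
July 30, 2021 lies within the daylight-saving period (21 February – 2 October), so Zelath is on daylight time, UTC+09:00.
04:45 Zelath − 9h = 19:45 UTC (rolling into the previous day, 29 July 2021).
Quorvand has no daylight saving, so its offset is UTC+03:00 year-round.
19:45 UTC + 3h = 22:45 Quorvand.

22:45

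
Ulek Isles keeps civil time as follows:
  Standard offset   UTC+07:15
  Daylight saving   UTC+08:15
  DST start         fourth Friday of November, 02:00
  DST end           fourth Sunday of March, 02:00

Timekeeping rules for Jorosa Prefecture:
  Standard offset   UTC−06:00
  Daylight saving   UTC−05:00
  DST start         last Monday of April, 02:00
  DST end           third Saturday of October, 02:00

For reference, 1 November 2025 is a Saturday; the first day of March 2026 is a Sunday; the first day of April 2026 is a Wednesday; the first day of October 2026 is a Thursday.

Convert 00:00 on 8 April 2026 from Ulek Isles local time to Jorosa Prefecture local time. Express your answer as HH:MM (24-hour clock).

1 November 2025 is a Saturday, so the first Friday is November 7 and the fourth is November 28.
1 March 2026 is a Sunday, so the first Sunday is March 1 and the fourth is March 22.
8 April 2026 is outside the daylight-saving period (28 November 2025 – 22 March 2026), so Ulek Isles is on standard time, UTC+07:15.
00:00 Ulek Isles − 7h15m = 16:45 UTC (rolling into the previous day, 7 April 2026).
1 April 2026 is a Wednesday, so Mondays fall on 6, 13, 20, 27; the last is April 27.
1 October 2026 is a Thursday, so the first Saturday is October 3 and the third is October 17.
At the standard offset (UTC−06:00), 16:45 UTC − 6h = 10:45 Jorosa Prefecture standard time.
The standard-time date in Jorosa Prefecture, 7 April 2026, does not fall between 27 April and 17 October, so daylight saving is not in effect and Jorosa Prefecture is at UTC−06:00.
16:45 UTC − 6h = 10:45 Jorosa Prefecture.

10:45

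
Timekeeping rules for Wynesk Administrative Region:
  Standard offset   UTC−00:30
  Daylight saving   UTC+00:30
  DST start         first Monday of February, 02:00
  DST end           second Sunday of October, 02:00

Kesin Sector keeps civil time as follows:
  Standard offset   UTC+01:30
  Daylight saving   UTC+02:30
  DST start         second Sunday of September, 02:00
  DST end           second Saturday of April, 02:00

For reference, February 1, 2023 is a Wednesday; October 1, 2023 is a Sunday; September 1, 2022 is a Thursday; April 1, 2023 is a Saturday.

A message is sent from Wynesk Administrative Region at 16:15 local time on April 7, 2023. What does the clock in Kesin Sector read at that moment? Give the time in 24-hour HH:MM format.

1 February 2023 is a Wednesday, so the first Monday is February 6.
1 October 2023 is a Sunday, so the first Sunday is October 1 and the second is October 8.
Daylight saving runs 6 February – 8 October; April 7, 2023 is inside that window, so Wynesk Administrative Region is at UTC+00:30.
16:15 Wynesk Administrative Region − 0h30m = 15:45 UTC.
1 September 2022 is a Thursday, so the first Sunday is September 4 and the second is September 11.
1 April 2023 is a Saturday, so the first Saturday is April 1 and the second is April 8.
At the standard offset (UTC+01:30), 15:45 UTC + 1h30m = 17:15 Kesin Sector standard time.
Daylight saving runs 11 September 2022 – 8 April 2023; the standard-time date in Kesin Sector, April 7, 2023, is inside that window, so Kesin Sector is at UTC+02:30.
15:45 UTC + 2h30m = 18:15 Kesin Sector.

18:15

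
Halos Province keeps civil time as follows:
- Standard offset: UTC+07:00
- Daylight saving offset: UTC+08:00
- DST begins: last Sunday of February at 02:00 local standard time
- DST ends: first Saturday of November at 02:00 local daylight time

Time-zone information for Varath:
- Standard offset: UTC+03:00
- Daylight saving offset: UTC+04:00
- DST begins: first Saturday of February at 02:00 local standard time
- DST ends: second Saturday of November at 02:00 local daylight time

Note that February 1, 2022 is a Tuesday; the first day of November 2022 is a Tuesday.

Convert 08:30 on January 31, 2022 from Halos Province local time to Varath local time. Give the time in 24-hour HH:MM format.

1 February 2022 is a Tuesday, so Sundays fall on 6, 13, 20, 27; the last is February 27.
1 November 2022 is a Tuesday, so the first Saturday is November 5.
January 31, 2022 does not fall between 27 February and 5 November, so daylight saving is not in effect and Halos Province is at UTC+07:00.
08:30 Halos Province − 7h = 01:30 UTC.
1 February 2022 is a Tuesday, so the first Saturday is February 5.
1 November 2022 is a Tuesday, so the first Saturday is November 5 and the second is November 12.
At the standard offset (UTC+03:00), 01:30 UTC + 3h = 04:30 Varath standard time.
Daylight saving runs 5 February – 12 November; the standard-time date in Varath, January 31, 2022, is outside that window, so Varath is on standard time at UTC+03:00.
01:30 UTC + 3h = 04:30 Varath.

04:30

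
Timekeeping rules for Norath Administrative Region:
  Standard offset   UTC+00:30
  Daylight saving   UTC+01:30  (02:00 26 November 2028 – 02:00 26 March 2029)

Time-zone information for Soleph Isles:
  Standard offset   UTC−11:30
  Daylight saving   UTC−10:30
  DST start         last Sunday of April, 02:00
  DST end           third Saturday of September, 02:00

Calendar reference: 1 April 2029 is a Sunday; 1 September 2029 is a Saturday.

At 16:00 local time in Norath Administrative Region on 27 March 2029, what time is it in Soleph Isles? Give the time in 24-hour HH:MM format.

04:00

27 March 2029 is outside the daylight-saving period (26 November 2028 – 26 March 2029), so Norath Administrative Region is on standard time, UTC+00:30.
16:00 Norath Administrative Region − 0h30m = 15:30 UTC.
1 April 2029 is a Sunday, so Sundays fall on 1, 8, 15, 22, 29; the last is April 29.
1 September 2029 is a Saturday, so the first Saturday is September 1 and the third is September 15.
At the standard offset (UTC−11:30), 15:30 UTC − 11h30m = 04:00 Soleph Isles standard time.
The standard-time date in Soleph Isles, 27 March 2029, does not fall between 29 April and 15 September, so daylight saving is not in effect and Soleph Isles is at UTC−11:30.
15:30 UTC − 11h30m = 04:00 Soleph Isles.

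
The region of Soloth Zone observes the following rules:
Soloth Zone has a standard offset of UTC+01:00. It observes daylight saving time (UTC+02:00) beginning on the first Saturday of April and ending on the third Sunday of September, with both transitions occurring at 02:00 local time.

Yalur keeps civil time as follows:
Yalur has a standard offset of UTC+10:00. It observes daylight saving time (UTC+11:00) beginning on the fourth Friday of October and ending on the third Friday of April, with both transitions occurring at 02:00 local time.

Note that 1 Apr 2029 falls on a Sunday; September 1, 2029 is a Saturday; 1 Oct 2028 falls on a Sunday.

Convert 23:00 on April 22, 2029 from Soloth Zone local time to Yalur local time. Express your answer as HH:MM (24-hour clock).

07:00

1 April 2029 is a Sunday, so the first Saturday is April 7.
1 September 2029 is a Saturday, so the first Sunday is September 2 and the third is September 16.
April 22, 2029 lies within the daylight-saving period (7 April – 16 September), so Soloth Zone is on daylight time, UTC+02:00.
23:00 Soloth Zone − 2h = 21:00 UTC.
1 October 2028 is a Sunday, so the first Friday is October 6 and the fourth is October 27.
1 April 2029 is a Sunday, so the first Friday is April 6 and the third is April 20.
At the standard offset (UTC+10:00), 21:00 UTC + 10h = 07:00 Yalur standard time (rolling into the next day, 23 April 2029).
The standard-time date in Yalur, April 23, 2029, does not fall between 27 October 2028 and 20 April 2029, so daylight saving is not in effect and Yalur is at UTC+10:00.
21:00 UTC + 10h = 07:00 Yalur (rolling into the next day, 23 April 2029).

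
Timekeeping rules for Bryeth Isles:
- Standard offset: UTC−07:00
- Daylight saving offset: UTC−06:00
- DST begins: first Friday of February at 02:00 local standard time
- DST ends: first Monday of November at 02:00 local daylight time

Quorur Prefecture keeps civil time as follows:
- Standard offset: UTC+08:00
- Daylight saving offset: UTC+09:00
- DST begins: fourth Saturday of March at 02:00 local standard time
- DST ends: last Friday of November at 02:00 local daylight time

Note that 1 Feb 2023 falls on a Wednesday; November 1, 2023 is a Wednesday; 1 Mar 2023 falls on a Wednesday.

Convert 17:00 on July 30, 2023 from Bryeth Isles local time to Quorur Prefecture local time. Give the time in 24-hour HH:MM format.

1 February 2023 is a Wednesday, so the first Friday is February 3.
1 November 2023 is a Wednesday, so the first Monday is November 6.
July 30, 2023 falls between 3 February and 6 November, so daylight saving is in effect and Bryeth Isles is at UTC−06:00.
17:00 Bryeth Isles + 6h = 23:00 UTC.
1 March 2023 is a Wednesday, so the first Saturday is March 4 and the fourth is March 25.
1 November 2023 is a Wednesday, so Fridays fall on 3, 10, 17, 24; the last is November 24.
At the standard offset (UTC+08:00), 23:00 UTC + 8h = 07:00 Quorur Prefecture standard time (rolling into the next day, 31 July 2023).
Daylight saving runs 25 March – 24 November; the standard-time date in Quorur Prefecture, July 31, 2023, is inside that window, so Quorur Prefecture is at UTC+09:00.
23:00 UTC + 9h = 08:00 Quorur Prefecture (rolling into the next day, 31 July 2023).

08:00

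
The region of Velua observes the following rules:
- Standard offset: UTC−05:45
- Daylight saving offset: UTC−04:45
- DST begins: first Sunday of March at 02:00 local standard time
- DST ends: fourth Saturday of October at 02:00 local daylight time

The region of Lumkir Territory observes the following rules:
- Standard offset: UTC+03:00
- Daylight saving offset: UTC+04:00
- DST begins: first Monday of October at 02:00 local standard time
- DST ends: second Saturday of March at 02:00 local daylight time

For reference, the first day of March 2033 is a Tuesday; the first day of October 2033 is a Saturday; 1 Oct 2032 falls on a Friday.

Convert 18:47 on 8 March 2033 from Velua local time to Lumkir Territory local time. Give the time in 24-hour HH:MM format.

03:32

1 March 2033 is a Tuesday, so the first Sunday is March 6.
1 October 2033 is a Saturday, so the first Saturday is October 1 and the fourth is October 22.
Daylight saving runs 6 March – 22 October; 8 March 2033 is inside that window, so Velua is at UTC−04:45.
18:47 Velua + 4h45m = 23:32 UTC.
1 October 2032 is a Friday, so the first Monday is October 4.
1 March 2033 is a Tuesday, so the first Saturday is March 5 and the second is March 12.
At the standard offset (UTC+03:00), 23:32 UTC + 3h = 02:32 Lumkir Territory standard time (rolling into the next day, 9 March 2033).
The standard-time date in Lumkir Territory, 9 March 2033, falls between 4 October 2032 and 12 March 2033, so daylight saving is in effect and Lumkir Territory is at UTC+04:00.
23:32 UTC + 4h = 03:32 Lumkir Territory (rolling into the next day, 9 March 2033).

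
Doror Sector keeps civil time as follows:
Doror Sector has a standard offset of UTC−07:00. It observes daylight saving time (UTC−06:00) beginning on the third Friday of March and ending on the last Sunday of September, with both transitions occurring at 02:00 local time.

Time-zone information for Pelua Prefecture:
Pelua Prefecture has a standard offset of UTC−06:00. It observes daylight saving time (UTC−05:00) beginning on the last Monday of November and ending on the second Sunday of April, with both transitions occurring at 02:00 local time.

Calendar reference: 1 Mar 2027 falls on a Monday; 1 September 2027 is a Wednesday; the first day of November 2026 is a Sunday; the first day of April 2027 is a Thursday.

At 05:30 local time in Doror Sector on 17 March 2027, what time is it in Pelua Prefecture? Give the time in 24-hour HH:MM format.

07:30

1 March 2027 is a Monday, so the first Friday is March 5 and the third is March 19.
1 September 2027 is a Wednesday, so Sundays fall on 5, 12, 19, 26; the last is September 26.
17 March 2027 does not fall between 19 March and 26 September, so daylight saving is not in effect and Doror Sector is at UTC−07:00.
05:30 Doror Sector + 7h = 12:30 UTC.
1 November 2026 is a Sunday, so Mondays fall on 2, 9, 16, 23, 30; the last is November 30.
1 April 2027 is a Thursday, so the first Sunday is April 4 and the second is April 11.
At the standard offset (UTC−06:00), 12:30 UTC − 6h = 06:30 Pelua Prefecture standard time.
The standard-time date in Pelua Prefecture, 17 March 2027, falls between 30 November 2026 and 11 April 2027, so daylight saving is in effect and Pelua Prefecture is at UTC−05:00.
12:30 UTC − 5h = 07:30 Pelua Prefecture.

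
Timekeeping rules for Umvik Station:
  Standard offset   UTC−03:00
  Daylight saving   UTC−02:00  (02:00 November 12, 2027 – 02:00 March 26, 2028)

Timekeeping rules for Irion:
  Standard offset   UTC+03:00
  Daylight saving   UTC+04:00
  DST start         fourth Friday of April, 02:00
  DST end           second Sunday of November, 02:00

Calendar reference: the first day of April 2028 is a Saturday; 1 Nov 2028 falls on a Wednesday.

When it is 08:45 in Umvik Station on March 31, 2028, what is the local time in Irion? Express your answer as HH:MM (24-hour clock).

Daylight saving runs 12 November 2027 – 26 March 2028; March 31, 2028 is outside that window, so Umvik Station is on standard time at UTC−03:00.
08:45 Umvik Station + 3h = 11:45 UTC.
1 April 2028 is a Saturday, so the first Friday is April 7 and the fourth is April 28.
1 November 2028 is a Wednesday, so the first Sunday is November 5 and the second is November 12.
At the standard offset (UTC+03:00), 11:45 UTC + 3h = 14:45 Irion standard time.
The standard-time date in Irion, March 31, 2028, is outside the daylight-saving period (28 April – 12 November), so Irion is on standard time, UTC+03:00.
11:45 UTC + 3h = 14:45 Irion.

14:45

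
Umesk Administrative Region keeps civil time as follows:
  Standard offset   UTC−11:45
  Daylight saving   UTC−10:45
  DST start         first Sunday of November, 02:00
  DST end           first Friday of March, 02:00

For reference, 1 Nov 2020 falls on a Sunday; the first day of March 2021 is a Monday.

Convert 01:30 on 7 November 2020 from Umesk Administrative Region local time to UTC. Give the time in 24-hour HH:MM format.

1 November 2020 is a Sunday, so the first Sunday is November 1.
1 March 2021 is a Monday, so the first Friday is March 5.
Daylight saving runs 1 November 2020 – 5 March 2021; 7 November 2020 is inside that window, so Umesk Administrative Region is at UTC−10:45.
01:30 local + 10h45m = 12:15 UTC.

12:15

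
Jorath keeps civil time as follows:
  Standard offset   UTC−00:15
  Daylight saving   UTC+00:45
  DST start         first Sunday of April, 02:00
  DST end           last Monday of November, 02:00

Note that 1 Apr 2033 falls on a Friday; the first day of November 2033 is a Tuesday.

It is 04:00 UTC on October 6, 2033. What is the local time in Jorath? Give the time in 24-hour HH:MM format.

1 April 2033 is a Friday, so the first Sunday is April 3.
1 November 2033 is a Tuesday, so Mondays fall on 7, 14, 21, 28; the last is November 28.
At the standard offset (UTC−00:15), 04:00 UTC − 0h15m = 03:45 Jorath standard time.
Daylight saving runs 3 April – 28 November; the standard-time date in Jorath, October 6, 2033, is inside that window, so Jorath is at UTC+00:45.
04:00 UTC + 0h45m = 04:45 local.

04:45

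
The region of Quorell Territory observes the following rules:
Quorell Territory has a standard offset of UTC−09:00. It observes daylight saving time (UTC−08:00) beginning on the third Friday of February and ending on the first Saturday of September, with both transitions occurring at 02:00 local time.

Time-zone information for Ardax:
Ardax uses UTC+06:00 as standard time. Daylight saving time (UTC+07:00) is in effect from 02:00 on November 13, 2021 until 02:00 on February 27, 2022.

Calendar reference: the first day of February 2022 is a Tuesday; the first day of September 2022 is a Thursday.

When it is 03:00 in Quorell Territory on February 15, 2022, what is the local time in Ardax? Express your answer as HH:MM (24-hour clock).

1 February 2022 is a Tuesday, so the first Friday is February 4 and the third is February 18.
1 September 2022 is a Thursday, so the first Saturday is September 3.
Daylight saving runs 18 February – 3 September; February 15, 2022 is outside that window, so Quorell Territory is on standard time at UTC−09:00.
03:00 Quorell Territory + 9h = 12:00 UTC.
At the standard offset (UTC+06:00), 12:00 UTC + 6h = 18:00 Ardax standard time.
Daylight saving runs 13 November 2021 – 27 February 2022; the standard-time date in Ardax, February 15, 2022, is inside that window, so Ardax is at UTC+07:00.
12:00 UTC + 7h = 19:00 Ardax.

19:00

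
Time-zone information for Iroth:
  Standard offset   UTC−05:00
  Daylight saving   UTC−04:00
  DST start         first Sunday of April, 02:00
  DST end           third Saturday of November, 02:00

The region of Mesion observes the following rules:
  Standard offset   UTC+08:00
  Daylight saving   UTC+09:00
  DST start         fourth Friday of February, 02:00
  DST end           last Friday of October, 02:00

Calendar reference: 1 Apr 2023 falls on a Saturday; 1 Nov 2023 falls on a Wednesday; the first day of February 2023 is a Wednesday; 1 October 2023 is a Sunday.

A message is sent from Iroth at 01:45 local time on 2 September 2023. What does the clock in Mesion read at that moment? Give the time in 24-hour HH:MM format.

14:45

1 April 2023 is a Saturday, so the first Sunday is April 2.
1 November 2023 is a Wednesday, so the first Saturday is November 4 and the third is November 18.
2 September 2023 falls between 2 April and 18 November, so daylight saving is in effect and Iroth is at UTC−04:00.
01:45 Iroth + 4h = 05:45 UTC.
1 February 2023 is a Wednesday, so the first Friday is February 3 and the fourth is February 24.
1 October 2023 is a Sunday, so Fridays fall on 6, 13, 20, 27; the last is October 27.
At the standard offset (UTC+08:00), 05:45 UTC + 8h = 13:45 Mesion standard time.
The standard-time date in Mesion, 2 September 2023, falls between 24 February and 27 October, so daylight saving is in effect and Mesion is at UTC+09:00.
05:45 UTC + 9h = 14:45 Mesion.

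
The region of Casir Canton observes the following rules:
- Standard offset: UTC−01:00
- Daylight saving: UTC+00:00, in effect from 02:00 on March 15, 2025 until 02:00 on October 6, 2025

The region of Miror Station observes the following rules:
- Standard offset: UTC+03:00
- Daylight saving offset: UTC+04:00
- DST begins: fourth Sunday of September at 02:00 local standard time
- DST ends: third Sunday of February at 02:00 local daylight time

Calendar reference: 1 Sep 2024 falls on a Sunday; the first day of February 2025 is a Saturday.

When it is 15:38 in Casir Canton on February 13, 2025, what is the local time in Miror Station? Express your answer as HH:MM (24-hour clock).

20:38

Daylight saving runs 15 March – 6 October; February 13, 2025 is outside that window, so Casir Canton is on standard time at UTC−01:00.
15:38 Casir Canton + 1h = 16:38 UTC.
1 September 2024 is a Sunday, so the first Sunday is September 1 and the fourth is September 22.
1 February 2025 is a Saturday, so the first Sunday is February 2 and the third is February 16.
At the standard offset (UTC+03:00), 16:38 UTC + 3h = 19:38 Miror Station standard time.
Daylight saving runs 22 September 2024 – 16 February 2025; the standard-time date in Miror Station, February 13, 2025, is inside that window, so Miror Station is at UTC+04:00.
16:38 UTC + 4h = 20:38 Miror Station.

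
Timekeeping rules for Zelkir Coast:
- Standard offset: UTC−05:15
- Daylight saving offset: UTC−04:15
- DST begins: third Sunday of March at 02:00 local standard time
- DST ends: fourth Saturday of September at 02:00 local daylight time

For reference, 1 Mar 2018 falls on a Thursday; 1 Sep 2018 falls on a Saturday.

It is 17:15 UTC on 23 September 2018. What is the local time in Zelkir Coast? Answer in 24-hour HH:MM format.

12:00

1 March 2018 is a Thursday, so the first Sunday is March 4 and the third is March 18.
1 September 2018 is a Saturday, so the first Saturday is September 1 and the fourth is September 22.
At the standard offset (UTC−05:15), 17:15 UTC − 5h15m = 12:00 Zelkir Coast standard time.
Daylight saving runs 18 March – 22 September; the standard-time date in Zelkir Coast, 23 September 2018, is outside that window, so Zelkir Coast is on standard time at UTC−05:15.
17:15 UTC − 5h15m = 12:00 local.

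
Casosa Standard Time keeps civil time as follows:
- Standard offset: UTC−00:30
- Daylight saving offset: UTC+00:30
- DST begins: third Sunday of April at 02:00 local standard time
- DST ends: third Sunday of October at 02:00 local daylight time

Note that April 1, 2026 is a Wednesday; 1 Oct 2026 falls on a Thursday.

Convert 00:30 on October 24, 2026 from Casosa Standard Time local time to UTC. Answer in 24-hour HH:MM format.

1 April 2026 is a Wednesday, so the first Sunday is April 5 and the third is April 19.
1 October 2026 is a Thursday, so the first Sunday is October 4 and the third is October 18.
October 24, 2026 does not fall between 19 April and 18 October, so daylight saving is not in effect and Casosa Standard Time is at UTC−00:30.
00:30 local + 0h30m = 01:00 UTC.

01:00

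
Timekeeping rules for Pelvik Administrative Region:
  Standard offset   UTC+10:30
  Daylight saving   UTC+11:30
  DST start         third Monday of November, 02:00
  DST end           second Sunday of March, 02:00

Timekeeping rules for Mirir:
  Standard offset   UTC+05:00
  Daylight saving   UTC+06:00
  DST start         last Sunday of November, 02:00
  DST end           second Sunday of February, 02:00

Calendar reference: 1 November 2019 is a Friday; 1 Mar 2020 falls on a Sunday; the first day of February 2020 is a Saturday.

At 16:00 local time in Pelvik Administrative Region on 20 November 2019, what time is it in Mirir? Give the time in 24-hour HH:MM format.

09:30

1 November 2019 is a Friday, so the first Monday is November 4 and the third is November 18.
1 March 2020 is a Sunday, so the first Sunday is March 1 and the second is March 8.
Daylight saving runs 18 November 2019 – 8 March 2020; 20 November 2019 is inside that window, so Pelvik Administrative Region is at UTC+11:30.
16:00 Pelvik Administrative Region − 11h30m = 04:30 UTC.
1 November 2019 is a Friday, so Sundays fall on 3, 10, 17, 24; the last is November 24.
1 February 2020 is a Saturday, so the first Sunday is February 2 and the second is February 9.
At the standard offset (UTC+05:00), 04:30 UTC + 5h = 09:30 Mirir standard time.
The standard-time date in Mirir, 20 November 2019, does not fall between 24 November 2019 and 9 February 2020, so daylight saving is not in effect and Mirir is at UTC+05:00.
04:30 UTC + 5h = 09:30 Mirir.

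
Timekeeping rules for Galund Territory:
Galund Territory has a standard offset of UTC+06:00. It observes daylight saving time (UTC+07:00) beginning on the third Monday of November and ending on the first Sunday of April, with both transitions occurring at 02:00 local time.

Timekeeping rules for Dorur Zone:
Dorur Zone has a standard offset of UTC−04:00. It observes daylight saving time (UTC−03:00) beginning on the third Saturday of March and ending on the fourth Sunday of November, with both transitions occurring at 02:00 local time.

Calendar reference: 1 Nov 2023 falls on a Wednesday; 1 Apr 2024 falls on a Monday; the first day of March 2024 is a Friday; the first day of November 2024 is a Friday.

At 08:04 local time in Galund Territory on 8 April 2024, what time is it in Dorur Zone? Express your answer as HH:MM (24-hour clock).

23:04

1 November 2023 is a Wednesday, so the first Monday is November 6 and the third is November 20.
1 April 2024 is a Monday, so the first Sunday is April 7.
8 April 2024 does not fall between 20 November 2023 and 7 April 2024, so daylight saving is not in effect and Galund Territory is at UTC+06:00.
08:04 Galund Territory − 6h = 02:04 UTC.
1 March 2024 is a Friday, so the first Saturday is March 2 and the third is March 16.
1 November 2024 is a Friday, so the first Sunday is November 3 and the fourth is November 24.
At the standard offset (UTC−04:00), 02:04 UTC − 4h = 22:04 Dorur Zone standard time (rolling into the previous day, 7 April 2024).
The standard-time date in Dorur Zone, 7 April 2024, lies within the daylight-saving period (16 March – 24 November), so Dorur Zone is on daylight time, UTC−03:00.
02:04 UTC − 3h = 23:04 Dorur Zone (rolling into the previous day, 7 April 2024).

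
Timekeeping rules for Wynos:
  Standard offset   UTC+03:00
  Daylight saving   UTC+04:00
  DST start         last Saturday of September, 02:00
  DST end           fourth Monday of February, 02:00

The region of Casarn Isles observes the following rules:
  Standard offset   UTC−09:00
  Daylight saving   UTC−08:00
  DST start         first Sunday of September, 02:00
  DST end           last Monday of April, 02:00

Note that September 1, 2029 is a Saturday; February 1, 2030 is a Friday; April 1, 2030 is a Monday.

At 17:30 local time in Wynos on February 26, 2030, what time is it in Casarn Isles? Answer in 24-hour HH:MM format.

1 September 2029 is a Saturday, so Saturdays fall on 1, 8, 15, 22, 29; the last is September 29.
1 February 2030 is a Friday, so the first Monday is February 4 and the fourth is February 25.
February 26, 2030 does not fall between 29 September 2029 and 25 February 2030, so daylight saving is not in effect and Wynos is at UTC+03:00.
17:30 Wynos − 3h = 14:30 UTC.
1 September 2029 is a Saturday, so the first Sunday is September 2.
1 April 2030 is a Monday, so Mondays fall on 1, 8, 15, 22, 29; the last is April 29.
At the standard offset (UTC−09:00), 14:30 UTC − 9h = 05:30 Casarn Isles standard time.
The standard-time date in Casarn Isles, February 26, 2030, lies within the daylight-saving period (2 September 2029 – 29 April 2030), so Casarn Isles is on daylight time, UTC−08:00.
14:30 UTC − 8h = 06:30 Casarn Isles.

06:30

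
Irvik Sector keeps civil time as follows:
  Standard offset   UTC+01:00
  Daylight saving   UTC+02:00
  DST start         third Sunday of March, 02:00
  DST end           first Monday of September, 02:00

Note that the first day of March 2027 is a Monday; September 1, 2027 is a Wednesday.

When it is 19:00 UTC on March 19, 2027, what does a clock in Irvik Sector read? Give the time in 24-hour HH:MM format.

20:00

1 March 2027 is a Monday, so the first Sunday is March 7 and the third is March 21.
1 September 2027 is a Wednesday, so the first Monday is September 6.
At the standard offset (UTC+01:00), 19:00 UTC + 1h = 20:00 Irvik Sector standard time.
The standard-time date in Irvik Sector, March 19, 2027, does not fall between 21 March and 6 September, so daylight saving is not in effect and Irvik Sector is at UTC+01:00.
19:00 UTC + 1h = 20:00 local.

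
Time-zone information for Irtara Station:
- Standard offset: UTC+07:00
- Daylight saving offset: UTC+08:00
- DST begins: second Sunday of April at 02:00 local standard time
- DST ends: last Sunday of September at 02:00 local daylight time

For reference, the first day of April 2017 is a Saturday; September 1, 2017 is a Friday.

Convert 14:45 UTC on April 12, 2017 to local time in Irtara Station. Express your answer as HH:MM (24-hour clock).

1 April 2017 is a Saturday, so the first Sunday is April 2 and the second is April 9.
1 September 2017 is a Friday, so Sundays fall on 3, 10, 17, 24; the last is September 24.
At the standard offset (UTC+07:00), 14:45 UTC + 7h = 21:45 Irtara Station standard time.
The standard-time date in Irtara Station, April 12, 2017, falls between 9 April and 24 September, so daylight saving is in effect and Irtara Station is at UTC+08:00.
14:45 UTC + 8h = 22:45 local.

22:45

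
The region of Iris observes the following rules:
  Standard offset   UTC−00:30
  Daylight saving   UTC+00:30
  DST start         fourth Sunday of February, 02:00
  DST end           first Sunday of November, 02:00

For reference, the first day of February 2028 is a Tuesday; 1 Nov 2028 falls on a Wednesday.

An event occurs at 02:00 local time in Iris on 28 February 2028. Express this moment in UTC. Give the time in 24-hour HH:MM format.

1 February 2028 is a Tuesday, so the first Sunday is February 6 and the fourth is February 27.
1 November 2028 is a Wednesday, so the first Sunday is November 5.
28 February 2028 falls between 27 February and 5 November, so daylight saving is in effect and Iris is at UTC+00:30.
02:00 local − 0h30m = 01:30 UTC.

01:30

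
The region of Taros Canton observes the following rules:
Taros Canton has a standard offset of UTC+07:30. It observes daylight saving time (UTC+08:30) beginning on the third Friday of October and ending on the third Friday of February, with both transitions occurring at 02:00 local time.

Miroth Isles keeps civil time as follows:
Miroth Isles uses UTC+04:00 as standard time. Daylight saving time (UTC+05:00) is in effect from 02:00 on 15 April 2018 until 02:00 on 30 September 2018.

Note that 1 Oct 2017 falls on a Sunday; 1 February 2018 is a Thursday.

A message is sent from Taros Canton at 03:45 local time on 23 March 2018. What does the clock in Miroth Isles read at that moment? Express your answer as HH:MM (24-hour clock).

1 October 2017 is a Sunday, so the first Friday is October 6 and the third is October 20.
1 February 2018 is a Thursday, so the first Friday is February 2 and the third is February 16.
23 March 2018 does not fall between 20 October 2017 and 16 February 2018, so daylight saving is not in effect and Taros Canton is at UTC+07:30.
03:45 Taros Canton − 7h30m = 20:15 UTC (rolling into the previous day, 22 March 2018).
At the standard offset (UTC+04:00), 20:15 UTC + 4h = 00:15 Miroth Isles standard time (rolling into the next day, 23 March 2018).
The standard-time date in Miroth Isles, 23 March 2018, is outside the daylight-saving period (15 April – 30 September), so Miroth Isles is on standard time, UTC+04:00.
20:15 UTC + 4h = 00:15 Miroth Isles (rolling into the next day, 23 March 2018).

00:15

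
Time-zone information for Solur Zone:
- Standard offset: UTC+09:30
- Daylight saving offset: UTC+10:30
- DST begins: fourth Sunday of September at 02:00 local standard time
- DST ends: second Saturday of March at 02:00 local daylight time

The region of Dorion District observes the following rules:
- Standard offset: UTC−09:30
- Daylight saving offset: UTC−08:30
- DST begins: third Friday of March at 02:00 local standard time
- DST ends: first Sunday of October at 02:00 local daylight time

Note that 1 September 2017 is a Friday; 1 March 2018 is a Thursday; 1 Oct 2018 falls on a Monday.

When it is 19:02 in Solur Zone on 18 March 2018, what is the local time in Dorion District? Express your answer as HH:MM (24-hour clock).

01:02

1 September 2017 is a Friday, so the first Sunday is September 3 and the fourth is September 24.
1 March 2018 is a Thursday, so the first Saturday is March 3 and the second is March 10.
18 March 2018 does not fall between 24 September 2017 and 10 March 2018, so daylight saving is not in effect and Solur Zone is at UTC+09:30.
19:02 Solur Zone − 9h30m = 09:32 UTC.
1 March 2018 is a Thursday, so the first Friday is March 2 and the third is March 16.
1 October 2018 is a Monday, so the first Sunday is October 7.
At the standard offset (UTC−09:30), 09:32 UTC − 9h30m = 00:02 Dorion District standard time.
The standard-time date in Dorion District, 18 March 2018, falls between 16 March and 7 October, so daylight saving is in effect and Dorion District is at UTC−08:30.
09:32 UTC − 8h30m = 01:02 Dorion District.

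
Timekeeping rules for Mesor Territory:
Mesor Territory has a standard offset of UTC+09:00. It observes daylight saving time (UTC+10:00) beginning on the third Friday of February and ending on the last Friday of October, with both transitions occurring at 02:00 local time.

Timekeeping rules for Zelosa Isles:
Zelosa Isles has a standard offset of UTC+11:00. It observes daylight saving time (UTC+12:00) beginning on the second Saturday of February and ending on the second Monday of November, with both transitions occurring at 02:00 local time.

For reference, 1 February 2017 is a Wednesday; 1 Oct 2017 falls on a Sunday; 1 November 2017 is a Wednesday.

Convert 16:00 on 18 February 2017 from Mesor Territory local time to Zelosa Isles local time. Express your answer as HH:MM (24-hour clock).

18:00

1 February 2017 is a Wednesday, so the first Friday is February 3 and the third is February 17.
1 October 2017 is a Sunday, so Fridays fall on 6, 13, 20, 27; the last is October 27.
Daylight saving runs 17 February – 27 October; 18 February 2017 is inside that window, so Mesor Territory is at UTC+10:00.
16:00 Mesor Territory − 10h = 06:00 UTC.
1 February 2017 is a Wednesday, so the first Saturday is February 4 and the second is February 11.
1 November 2017 is a Wednesday, so the first Monday is November 6 and the second is November 13.
At the standard offset (UTC+11:00), 06:00 UTC + 11h = 17:00 Zelosa Isles standard time.
The standard-time date in Zelosa Isles, 18 February 2017, lies within the daylight-saving period (11 February – 13 November), so Zelosa Isles is on daylight time, UTC+12:00.
06:00 UTC + 12h = 18:00 Zelosa Isles.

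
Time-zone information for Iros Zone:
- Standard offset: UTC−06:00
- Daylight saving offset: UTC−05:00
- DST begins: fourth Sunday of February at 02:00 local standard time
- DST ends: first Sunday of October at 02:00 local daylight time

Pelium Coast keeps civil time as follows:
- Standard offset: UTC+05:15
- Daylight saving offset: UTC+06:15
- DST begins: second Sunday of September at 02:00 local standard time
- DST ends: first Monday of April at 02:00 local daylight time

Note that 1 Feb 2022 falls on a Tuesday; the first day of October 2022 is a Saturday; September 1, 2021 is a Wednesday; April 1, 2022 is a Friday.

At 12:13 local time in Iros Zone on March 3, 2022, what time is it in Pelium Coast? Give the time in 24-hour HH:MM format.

1 February 2022 is a Tuesday, so the first Sunday is February 6 and the fourth is February 27.
1 October 2022 is a Saturday, so the first Sunday is October 2.
March 3, 2022 lies within the daylight-saving period (27 February – 2 October), so Iros Zone is on daylight time, UTC−05:00.
12:13 Iros Zone + 5h = 17:13 UTC.
1 September 2021 is a Wednesday, so the first Sunday is September 5 and the second is September 12.
1 April 2022 is a Friday, so the first Monday is April 4.
At the standard offset (UTC+05:15), 17:13 UTC + 5h15m = 22:28 Pelium Coast standard time.
Daylight saving runs 12 September 2021 – 4 April 2022; the standard-time date in Pelium Coast, March 3, 2022, is inside that window, so Pelium Coast is at UTC+06:15.
17:13 UTC + 6h15m = 23:28 Pelium Coast.

23:28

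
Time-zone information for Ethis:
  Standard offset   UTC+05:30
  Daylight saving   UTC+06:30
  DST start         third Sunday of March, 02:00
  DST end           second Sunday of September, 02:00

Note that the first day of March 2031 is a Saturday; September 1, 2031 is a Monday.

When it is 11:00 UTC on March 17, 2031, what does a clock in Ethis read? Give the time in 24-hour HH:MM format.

17:30

1 March 2031 is a Saturday, so the first Sunday is March 2 and the third is March 16.
1 September 2031 is a Monday, so the first Sunday is September 7 and the second is September 14.
At the standard offset (UTC+05:30), 11:00 UTC + 5h30m = 16:30 Ethis standard time.
The standard-time date in Ethis, March 17, 2031, lies within the daylight-saving period (16 March – 14 September), so Ethis is on daylight time, UTC+06:30.
11:00 UTC + 6h30m = 17:30 local.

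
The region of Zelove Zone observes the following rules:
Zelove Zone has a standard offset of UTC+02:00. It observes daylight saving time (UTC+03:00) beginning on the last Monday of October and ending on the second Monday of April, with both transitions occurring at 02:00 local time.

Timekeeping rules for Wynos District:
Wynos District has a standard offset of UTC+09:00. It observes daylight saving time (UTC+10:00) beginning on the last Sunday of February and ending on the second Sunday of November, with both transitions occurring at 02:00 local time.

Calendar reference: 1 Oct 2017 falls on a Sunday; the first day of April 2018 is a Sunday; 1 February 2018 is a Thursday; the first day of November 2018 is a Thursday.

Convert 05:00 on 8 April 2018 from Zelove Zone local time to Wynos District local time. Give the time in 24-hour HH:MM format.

1 October 2017 is a Sunday, so Mondays fall on 2, 9, 16, 23, 30; the last is October 30.
1 April 2018 is a Sunday, so the first Monday is April 2 and the second is April 9.
8 April 2018 lies within the daylight-saving period (30 October 2017 – 9 April 2018), so Zelove Zone is on daylight time, UTC+03:00.
05:00 Zelove Zone − 3h = 02:00 UTC.
1 February 2018 is a Thursday, so Sundays fall on 4, 11, 18, 25; the last is February 25.
1 November 2018 is a Thursday, so the first Sunday is November 4 and the second is November 11.
At the standard offset (UTC+09:00), 02:00 UTC + 9h = 11:00 Wynos District standard time.
The standard-time date in Wynos District, 8 April 2018, lies within the daylight-saving period (25 February – 11 November), so Wynos District is on daylight time, UTC+10:00.
02:00 UTC + 10h = 12:00 Wynos District.

12:00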